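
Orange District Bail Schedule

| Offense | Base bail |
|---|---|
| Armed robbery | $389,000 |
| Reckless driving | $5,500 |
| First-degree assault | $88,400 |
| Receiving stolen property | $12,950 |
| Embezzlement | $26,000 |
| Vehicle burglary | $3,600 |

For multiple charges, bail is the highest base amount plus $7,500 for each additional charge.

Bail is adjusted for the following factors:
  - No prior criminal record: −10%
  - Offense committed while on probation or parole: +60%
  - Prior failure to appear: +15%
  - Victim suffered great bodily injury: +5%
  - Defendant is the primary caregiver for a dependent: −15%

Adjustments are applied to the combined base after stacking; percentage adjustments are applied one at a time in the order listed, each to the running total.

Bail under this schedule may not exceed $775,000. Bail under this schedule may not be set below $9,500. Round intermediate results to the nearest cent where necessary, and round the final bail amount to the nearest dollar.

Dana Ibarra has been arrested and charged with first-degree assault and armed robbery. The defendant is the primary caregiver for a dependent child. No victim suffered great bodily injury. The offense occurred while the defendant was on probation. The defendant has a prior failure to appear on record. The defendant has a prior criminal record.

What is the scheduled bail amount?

Base amounts from the schedule: first-degree assault $88,400; armed robbery $389,000.
Stacking rule: highest base plus $7,500 per additional charge. Highest is armed robbery at $389,000; 1 additional charge → +$7,500. Combined base = $396,500.
Offense committed while on probation or parole (+60%): $396,500 × 1.6 = $634,400.
Prior failure to appear (+15%): $634,400 × 1.15 = $729,560.
Defendant is the primary caregiver for a dependent (−15%): $729,560 × 0.85 = $620,126.
$620,126 is within the $775,000 maximum.
$620,126 is at or above the $9,500 minimum.

$620,126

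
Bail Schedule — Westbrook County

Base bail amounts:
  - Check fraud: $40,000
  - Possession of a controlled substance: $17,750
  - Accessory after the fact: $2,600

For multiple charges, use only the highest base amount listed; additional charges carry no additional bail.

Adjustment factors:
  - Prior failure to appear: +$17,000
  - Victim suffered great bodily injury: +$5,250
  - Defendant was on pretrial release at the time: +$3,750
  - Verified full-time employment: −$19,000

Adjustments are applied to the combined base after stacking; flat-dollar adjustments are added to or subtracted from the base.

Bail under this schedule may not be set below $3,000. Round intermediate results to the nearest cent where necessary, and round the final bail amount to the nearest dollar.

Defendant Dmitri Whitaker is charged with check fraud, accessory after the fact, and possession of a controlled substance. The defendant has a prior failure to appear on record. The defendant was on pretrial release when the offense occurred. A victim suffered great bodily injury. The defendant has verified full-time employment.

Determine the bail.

$47,000

Base amounts from the schedule: check fraud $40,000; accessory after the fact $2,600; possession of a controlled substance $17,750.
Stacking rule: use the highest base only. Highest is check fraud at $40,000. Combined base = $40,000.
Prior failure to appear (+$17,000 flat): $40,000 + $17,000 = $57,000.
Victim suffered great bodily injury (+$5,250 flat): $57,000 + $5,250 = $62,250.
Defendant was on pretrial release at the time (+$3,750 flat): $62,250 + $3,750 = $66,000.
Verified full-time employment (−$19,000 flat): $66,000 − $19,000 = $47,000.
$47,000 is at or above the $3,000 minimum.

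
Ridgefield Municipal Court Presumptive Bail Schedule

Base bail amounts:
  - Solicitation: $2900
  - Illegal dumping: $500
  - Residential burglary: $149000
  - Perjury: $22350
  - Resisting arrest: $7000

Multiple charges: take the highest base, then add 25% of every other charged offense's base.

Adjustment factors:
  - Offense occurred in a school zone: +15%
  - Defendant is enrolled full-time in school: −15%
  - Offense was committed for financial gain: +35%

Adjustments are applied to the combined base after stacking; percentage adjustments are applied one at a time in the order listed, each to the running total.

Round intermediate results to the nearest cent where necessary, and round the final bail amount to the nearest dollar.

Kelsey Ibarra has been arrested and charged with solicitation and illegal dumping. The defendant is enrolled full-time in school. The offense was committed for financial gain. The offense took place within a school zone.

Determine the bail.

$3992

Base amounts from the schedule: solicitation $2900; illegal dumping $500.
Stacking rule: highest base plus 25% of each additional charge. Highest is solicitation at $2900. Additional: $500 × 25% = $125. Combined base = $2900 + $125 = $3025.
Offense occurred in a school zone (+15%): $3025 × 1.15 = $3478.75.
Defendant is enrolled full-time in school (−15%): $3478.75 × 0.85 = $2956.94.
Offense was committed for financial gain (+35%): $2956.94 × 1.35 = $3991.87.
Rounded to the nearest dollar: $3992.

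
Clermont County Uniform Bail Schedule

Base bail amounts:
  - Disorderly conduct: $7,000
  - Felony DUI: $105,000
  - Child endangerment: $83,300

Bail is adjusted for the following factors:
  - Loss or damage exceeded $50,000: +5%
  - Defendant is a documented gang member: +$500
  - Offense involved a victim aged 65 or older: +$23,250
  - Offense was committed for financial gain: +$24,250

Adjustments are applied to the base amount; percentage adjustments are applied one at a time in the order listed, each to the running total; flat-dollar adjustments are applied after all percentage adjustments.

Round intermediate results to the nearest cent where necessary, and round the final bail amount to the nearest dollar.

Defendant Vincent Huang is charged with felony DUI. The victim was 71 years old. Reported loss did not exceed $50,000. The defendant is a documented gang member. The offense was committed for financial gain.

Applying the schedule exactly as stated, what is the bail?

$153,000

Base amounts from the schedule: felony DUI $105,000.
Single charge. Combined base = $105,000.
Defendant is a documented gang member (+$500 flat): $105,000 + $500 = $105,500.
Offense involved a victim aged 65 or older (+$23,250 flat): $105,500 + $23,250 = $128,750.
Offense was committed for financial gain (+$24,250 flat): $128,750 + $24,250 = $153,000.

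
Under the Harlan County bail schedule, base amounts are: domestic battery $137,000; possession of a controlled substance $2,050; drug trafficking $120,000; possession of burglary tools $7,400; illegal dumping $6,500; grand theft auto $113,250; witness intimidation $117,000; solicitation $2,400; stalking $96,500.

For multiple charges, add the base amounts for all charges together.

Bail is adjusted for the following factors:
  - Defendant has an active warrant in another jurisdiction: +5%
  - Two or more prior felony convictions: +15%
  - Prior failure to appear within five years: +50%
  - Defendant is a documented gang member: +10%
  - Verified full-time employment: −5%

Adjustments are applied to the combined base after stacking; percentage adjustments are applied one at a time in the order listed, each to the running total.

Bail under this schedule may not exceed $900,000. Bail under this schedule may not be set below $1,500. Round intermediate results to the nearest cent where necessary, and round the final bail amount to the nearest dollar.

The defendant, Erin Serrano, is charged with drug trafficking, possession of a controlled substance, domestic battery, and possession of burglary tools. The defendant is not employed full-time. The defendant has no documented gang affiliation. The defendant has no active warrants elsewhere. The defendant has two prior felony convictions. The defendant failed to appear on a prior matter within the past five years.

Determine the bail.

$459,626

Base amounts from the schedule: drug trafficking $120,000; possession of a controlled substance $2,050; domestic battery $137,000; possession of burglary tools $7,400.
Stacking rule: sum of all bases. $120,000 + $2,050 + $137,000 + $7,400 = $266,450.
Two or more prior felony convictions (+15%): $266,450 × 1.15 = $306,417.50.
Prior failure to appear within five years (+50%): $306,417.50 × 1.5 = $459,626.25.
$459,626.25 is within the $900,000 maximum.
$459,626.25 is at or above the $1,500 minimum.
Rounded to the nearest dollar: $459,626.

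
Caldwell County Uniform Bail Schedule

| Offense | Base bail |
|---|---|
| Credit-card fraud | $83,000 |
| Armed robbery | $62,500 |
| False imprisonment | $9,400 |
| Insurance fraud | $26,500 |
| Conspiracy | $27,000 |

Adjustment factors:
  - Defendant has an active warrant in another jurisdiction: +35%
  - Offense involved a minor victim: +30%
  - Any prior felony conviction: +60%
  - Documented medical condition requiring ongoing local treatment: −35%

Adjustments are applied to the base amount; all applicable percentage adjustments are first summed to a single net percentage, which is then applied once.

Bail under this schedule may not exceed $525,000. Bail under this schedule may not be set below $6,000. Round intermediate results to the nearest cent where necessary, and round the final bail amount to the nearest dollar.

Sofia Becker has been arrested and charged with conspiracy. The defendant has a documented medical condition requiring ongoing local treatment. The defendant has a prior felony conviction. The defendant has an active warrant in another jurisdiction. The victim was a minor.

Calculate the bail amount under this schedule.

$51,300

Base amounts from the schedule: conspiracy $27,000.
Single charge. Combined base = $27,000.
Net percentage adjustment: +35% +30% +60% −35% = +90%. $27,000 × 1.9 = $51,300.
$51,300 is within the $525,000 maximum.
$51,300 is at or above the $6,000 minimum.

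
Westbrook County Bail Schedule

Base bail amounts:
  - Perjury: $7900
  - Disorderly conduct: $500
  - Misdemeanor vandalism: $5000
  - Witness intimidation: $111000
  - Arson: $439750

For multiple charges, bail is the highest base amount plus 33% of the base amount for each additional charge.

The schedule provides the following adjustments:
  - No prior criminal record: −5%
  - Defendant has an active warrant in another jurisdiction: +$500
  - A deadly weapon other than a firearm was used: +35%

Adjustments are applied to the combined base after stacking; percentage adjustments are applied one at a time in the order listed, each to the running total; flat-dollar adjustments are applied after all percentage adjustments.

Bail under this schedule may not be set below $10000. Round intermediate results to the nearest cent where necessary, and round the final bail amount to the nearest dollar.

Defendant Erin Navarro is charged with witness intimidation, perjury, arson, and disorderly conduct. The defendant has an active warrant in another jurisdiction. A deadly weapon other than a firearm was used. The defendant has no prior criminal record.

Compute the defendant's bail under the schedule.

$615012

Base amounts from the schedule: witness intimidation $111000; perjury $7900; arson $439750; disorderly conduct $500.
Stacking rule: highest base plus 33% of each additional charge. Highest is arson at $439750. Additional: $111000 × 33% = $36630; $7900 × 33% = $2607; $500 × 33% = $165. Combined base = $439750 + $39402 = $479152.
No prior criminal record (−5%): $479152 × 0.95 = $455194.40.
A deadly weapon other than a firearm was used (+35%): $455194.40 × 1.35 = $614512.44.
Defendant has an active warrant in another jurisdiction (+$500 flat): $614512.44 + $500 = $615012.44.
$615012.44 is at or above the $10000 minimum.
Rounded to the nearest dollar: $615012.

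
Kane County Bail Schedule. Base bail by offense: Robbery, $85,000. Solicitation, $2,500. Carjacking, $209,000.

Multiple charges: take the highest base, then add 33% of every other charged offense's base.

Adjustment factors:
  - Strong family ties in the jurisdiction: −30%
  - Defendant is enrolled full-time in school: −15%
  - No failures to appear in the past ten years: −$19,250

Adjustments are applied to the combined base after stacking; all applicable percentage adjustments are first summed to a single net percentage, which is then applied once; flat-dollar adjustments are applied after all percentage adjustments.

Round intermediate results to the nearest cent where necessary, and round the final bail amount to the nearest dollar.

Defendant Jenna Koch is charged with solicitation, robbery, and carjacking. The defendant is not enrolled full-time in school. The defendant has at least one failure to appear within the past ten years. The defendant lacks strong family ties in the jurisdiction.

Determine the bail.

$237,875

Base amounts from the schedule: solicitation $2,500; robbery $85,000; carjacking $209,000.
Stacking rule: highest base plus 33% of each additional charge. Highest is carjacking at $209,000. Additional: $2,500 × 33% = $825; $85,000 × 33% = $28,050. Combined base = $209,000 + $28,875 = $237,875.
No adjustment factors apply to this defendant.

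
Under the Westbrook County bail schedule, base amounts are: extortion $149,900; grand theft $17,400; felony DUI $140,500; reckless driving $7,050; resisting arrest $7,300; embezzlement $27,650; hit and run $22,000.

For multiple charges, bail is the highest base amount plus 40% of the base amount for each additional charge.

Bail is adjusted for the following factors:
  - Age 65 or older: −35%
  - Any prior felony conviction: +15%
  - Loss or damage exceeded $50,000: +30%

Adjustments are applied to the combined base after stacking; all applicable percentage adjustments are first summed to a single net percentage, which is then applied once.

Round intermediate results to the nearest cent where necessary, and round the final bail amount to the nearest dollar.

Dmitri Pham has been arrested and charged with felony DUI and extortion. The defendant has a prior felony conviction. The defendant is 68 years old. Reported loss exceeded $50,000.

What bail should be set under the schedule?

Base amounts from the schedule: felony DUI $140,500; extortion $149,900.
Stacking rule: highest base plus 40% of each additional charge. Highest is extortion at $149,900. Additional: $140,500 × 40% = $56,200. Combined base = $149,900 + $56,200 = $206,100.
Net percentage adjustment: −35% +15% +30% = +10%. $206,100 × 1.1 = $226,710.

$226,710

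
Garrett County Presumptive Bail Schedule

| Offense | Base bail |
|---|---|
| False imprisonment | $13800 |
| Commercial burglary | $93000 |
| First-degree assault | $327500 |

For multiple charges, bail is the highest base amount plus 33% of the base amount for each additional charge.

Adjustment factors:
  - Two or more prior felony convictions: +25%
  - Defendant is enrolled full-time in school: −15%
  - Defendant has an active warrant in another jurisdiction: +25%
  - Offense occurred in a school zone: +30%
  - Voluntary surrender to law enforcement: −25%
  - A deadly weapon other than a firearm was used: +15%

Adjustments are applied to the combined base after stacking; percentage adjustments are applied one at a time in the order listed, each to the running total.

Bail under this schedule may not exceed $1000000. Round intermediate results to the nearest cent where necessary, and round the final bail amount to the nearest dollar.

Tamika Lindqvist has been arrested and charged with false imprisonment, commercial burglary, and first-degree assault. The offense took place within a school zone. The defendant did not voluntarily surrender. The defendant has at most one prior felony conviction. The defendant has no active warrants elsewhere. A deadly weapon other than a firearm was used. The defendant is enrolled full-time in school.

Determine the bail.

$460957

Base amounts from the schedule: false imprisonment $13800; commercial burglary $93000; first-degree assault $327500.
Stacking rule: highest base plus 33% of each additional charge. Highest is first-degree assault at $327500. Additional: $13800 × 33% = $4554; $93000 × 33% = $30690. Combined base = $327500 + $35244 = $362744.
Defendant is enrolled full-time in school (−15%): $362744 × 0.85 = $308332.40.
Offense occurred in a school zone (+30%): $308332.40 × 1.3 = $400832.12.
A deadly weapon other than a firearm was used (+15%): $400832.12 × 1.15 = $460956.94.
$460956.94 is within the $1000000 maximum.
Rounded to the nearest dollar: $460957.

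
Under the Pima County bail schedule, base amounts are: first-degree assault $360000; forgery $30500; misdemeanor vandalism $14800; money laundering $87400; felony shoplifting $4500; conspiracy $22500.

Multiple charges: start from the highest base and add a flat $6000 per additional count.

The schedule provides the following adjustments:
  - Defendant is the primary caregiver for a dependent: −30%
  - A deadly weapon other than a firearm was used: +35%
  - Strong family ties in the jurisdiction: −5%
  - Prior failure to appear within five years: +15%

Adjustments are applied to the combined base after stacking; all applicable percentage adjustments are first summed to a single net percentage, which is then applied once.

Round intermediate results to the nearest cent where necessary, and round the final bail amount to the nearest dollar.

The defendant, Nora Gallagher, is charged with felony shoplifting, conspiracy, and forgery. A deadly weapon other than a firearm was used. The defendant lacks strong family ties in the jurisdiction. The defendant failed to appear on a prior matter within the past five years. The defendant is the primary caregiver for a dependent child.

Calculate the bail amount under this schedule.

Base amounts from the schedule: felony shoplifting $4500; conspiracy $22500; forgery $30500.
Stacking rule: highest base plus $6000 per additional charge. Highest is forgery at $30500; 2 additional charges → +$12000. Combined base = $42500.
Net percentage adjustment: −30% +35% +15% = +20%. $42500 × 1.2 = $51000.

$51000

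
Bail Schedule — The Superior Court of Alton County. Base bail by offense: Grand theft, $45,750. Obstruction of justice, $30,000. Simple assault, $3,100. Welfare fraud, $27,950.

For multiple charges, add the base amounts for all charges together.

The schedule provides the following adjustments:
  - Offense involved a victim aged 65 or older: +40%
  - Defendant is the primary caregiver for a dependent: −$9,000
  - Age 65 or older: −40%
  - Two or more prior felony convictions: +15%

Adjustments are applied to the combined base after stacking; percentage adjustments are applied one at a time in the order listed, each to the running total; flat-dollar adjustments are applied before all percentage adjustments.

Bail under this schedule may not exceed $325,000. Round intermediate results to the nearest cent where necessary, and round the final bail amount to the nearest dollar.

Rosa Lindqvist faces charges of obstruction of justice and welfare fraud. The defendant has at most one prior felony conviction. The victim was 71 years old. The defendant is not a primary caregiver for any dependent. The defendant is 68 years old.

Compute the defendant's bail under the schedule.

Base amounts from the schedule: obstruction of justice $30,000; welfare fraud $27,950.
Stacking rule: sum of all bases. $30,000 + $27,950 = $57,950.
Offense involved a victim aged 65 or older (+40%): $57,950 × 1.4 = $81,130.
Age 65 or older (−40%): $81,130 × 0.6 = $48,678.
$48,678 is within the $325,000 maximum.

$48,678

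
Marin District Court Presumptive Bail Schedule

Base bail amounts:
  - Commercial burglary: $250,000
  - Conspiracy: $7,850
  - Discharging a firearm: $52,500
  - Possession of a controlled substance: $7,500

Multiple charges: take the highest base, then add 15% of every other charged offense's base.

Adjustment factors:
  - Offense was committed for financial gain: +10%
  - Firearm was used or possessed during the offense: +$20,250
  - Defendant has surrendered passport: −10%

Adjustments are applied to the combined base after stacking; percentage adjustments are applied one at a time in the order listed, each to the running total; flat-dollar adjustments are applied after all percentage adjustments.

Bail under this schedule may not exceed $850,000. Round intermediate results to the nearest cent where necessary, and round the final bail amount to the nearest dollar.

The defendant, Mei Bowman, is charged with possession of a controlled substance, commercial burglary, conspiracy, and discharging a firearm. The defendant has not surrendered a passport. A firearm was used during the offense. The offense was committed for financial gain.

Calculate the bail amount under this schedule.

Base amounts from the schedule: possession of a controlled substance $7,500; commercial burglary $250,000; conspiracy $7,850; discharging a firearm $52,500.
Stacking rule: highest base plus 15% of each additional charge. Highest is commercial burglary at $250,000. Additional: $7,500 × 15% = $1,125; $7,850 × 15% = $1,177.50; $52,500 × 15% = $7,875. Combined base = $250,000 + $10,177.50 = $260,177.50.
Offense was committed for financial gain (+10%): $260,177.50 × 1.1 = $286,195.25.
Firearm was used or possessed during the offense (+$20,250 flat): $286,195.25 + $20,250 = $306,445.25.
$306,445.25 is within the $850,000 maximum.
Rounded to the nearest dollar: $306,445.

$306,445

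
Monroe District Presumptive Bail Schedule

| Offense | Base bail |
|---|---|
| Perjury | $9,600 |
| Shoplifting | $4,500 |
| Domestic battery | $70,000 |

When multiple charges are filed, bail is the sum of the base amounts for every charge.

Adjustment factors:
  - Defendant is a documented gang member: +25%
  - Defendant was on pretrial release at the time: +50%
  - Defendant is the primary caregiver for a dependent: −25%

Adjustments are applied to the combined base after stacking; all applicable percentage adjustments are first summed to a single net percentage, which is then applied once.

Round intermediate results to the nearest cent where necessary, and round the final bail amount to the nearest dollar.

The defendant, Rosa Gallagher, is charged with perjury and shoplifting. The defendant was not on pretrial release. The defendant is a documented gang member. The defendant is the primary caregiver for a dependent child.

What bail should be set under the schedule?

Base amounts from the schedule: perjury $9,600; shoplifting $4,500.
Stacking rule: sum of all bases. $9,600 + $4,500 = $14,100.
Net percentage adjustment: +25% −25% = +0%. $14,100 × 1 = $14,100.

$14,100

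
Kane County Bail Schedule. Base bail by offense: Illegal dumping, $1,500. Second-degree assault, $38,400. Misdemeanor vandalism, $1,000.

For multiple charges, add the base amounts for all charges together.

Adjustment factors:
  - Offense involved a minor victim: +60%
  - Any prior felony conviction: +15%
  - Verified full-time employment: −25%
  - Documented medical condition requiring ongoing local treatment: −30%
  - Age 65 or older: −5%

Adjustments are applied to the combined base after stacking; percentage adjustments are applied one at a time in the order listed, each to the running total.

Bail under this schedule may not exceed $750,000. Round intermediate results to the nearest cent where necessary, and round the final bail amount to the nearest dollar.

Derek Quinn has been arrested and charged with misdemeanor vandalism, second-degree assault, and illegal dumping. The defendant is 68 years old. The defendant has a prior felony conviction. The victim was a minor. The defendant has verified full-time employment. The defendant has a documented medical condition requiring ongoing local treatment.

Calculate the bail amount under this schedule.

$37,534

Base amounts from the schedule: misdemeanor vandalism $1,000; second-degree assault $38,400; illegal dumping $1,500.
Stacking rule: sum of all bases. $1,000 + $38,400 + $1,500 = $40,900.
Offense involved a minor victim (+60%): $40,900 × 1.6 = $65,440.
Any prior felony conviction (+15%): $65,440 × 1.15 = $75,256.
Verified full-time employment (−25%): $75,256 × 0.75 = $56,442.
Documented medical condition requiring ongoing local treatment (−30%): $56,442 × 0.7 = $39,509.40.
Age 65 or older (−5%): $39,509.40 × 0.95 = $37,533.93.
$37,533.93 is within the $750,000 maximum.
Rounded to the nearest dollar: $37,534.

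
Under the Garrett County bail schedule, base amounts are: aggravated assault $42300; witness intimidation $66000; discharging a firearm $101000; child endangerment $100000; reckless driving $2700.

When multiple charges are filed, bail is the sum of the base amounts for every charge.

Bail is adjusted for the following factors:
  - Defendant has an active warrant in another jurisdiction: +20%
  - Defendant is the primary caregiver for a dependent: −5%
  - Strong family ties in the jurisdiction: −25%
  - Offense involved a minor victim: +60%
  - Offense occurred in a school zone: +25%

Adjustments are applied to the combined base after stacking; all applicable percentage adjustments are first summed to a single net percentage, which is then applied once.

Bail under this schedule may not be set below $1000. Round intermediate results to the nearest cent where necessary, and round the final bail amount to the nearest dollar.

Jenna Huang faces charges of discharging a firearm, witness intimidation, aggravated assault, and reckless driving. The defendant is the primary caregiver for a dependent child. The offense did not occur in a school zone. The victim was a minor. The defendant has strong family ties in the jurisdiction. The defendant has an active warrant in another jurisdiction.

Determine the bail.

Base amounts from the schedule: discharging a firearm $101000; witness intimidation $66000; aggravated assault $42300; reckless driving $2700.
Stacking rule: sum of all bases. $101000 + $66000 + $42300 + $2700 = $212000.
Net percentage adjustment: +20% −5% −25% +60% = +50%. $212000 × 1.5 = $318000.
$318000 is at or above the $1000 minimum.

$318000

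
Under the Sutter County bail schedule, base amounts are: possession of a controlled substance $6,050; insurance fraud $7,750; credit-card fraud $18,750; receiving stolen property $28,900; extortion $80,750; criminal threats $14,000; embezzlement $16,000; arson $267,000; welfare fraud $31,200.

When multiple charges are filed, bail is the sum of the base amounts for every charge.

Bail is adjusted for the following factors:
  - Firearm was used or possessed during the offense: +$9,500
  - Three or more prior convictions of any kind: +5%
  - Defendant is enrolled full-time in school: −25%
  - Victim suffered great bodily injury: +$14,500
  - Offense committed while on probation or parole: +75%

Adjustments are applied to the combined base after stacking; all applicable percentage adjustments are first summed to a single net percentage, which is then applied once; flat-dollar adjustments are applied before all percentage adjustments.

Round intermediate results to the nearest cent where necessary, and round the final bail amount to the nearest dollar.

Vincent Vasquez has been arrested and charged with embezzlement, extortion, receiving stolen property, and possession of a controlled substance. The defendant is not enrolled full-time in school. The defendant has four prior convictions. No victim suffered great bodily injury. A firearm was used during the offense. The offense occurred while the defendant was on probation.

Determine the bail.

$254,160

Base amounts from the schedule: embezzlement $16,000; extortion $80,750; receiving stolen property $28,900; possession of a controlled substance $6,050.
Stacking rule: sum of all bases. $16,000 + $80,750 + $28,900 + $6,050 = $131,700.
Firearm was used or possessed during the offense (+$9,500 flat): $131,700 + $9,500 = $141,200.
Net percentage adjustment: +5% +75% = +80%. $141,200 × 1.8 = $254,160.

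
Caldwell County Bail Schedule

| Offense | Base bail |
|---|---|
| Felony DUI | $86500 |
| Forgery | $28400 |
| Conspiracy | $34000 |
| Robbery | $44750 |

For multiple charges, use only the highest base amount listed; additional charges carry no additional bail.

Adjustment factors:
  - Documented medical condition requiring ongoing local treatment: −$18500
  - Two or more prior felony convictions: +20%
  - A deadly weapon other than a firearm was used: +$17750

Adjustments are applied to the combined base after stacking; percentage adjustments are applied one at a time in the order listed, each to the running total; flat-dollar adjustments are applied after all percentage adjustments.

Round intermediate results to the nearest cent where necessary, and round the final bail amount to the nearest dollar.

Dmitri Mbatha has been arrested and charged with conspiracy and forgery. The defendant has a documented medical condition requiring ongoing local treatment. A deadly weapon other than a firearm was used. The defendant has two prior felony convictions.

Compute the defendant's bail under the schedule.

Base amounts from the schedule: conspiracy $34000; forgery $28400.
Stacking rule: use the highest base only. Highest is conspiracy at $34000. Combined base = $34000.
Two or more prior felony convictions (+20%): $34000 × 1.2 = $40800.
Documented medical condition requiring ongoing local treatment (−$18500 flat): $40800 − $18500 = $22300.
A deadly weapon other than a firearm was used (+$17750 flat): $22300 + $17750 = $40050.

$40050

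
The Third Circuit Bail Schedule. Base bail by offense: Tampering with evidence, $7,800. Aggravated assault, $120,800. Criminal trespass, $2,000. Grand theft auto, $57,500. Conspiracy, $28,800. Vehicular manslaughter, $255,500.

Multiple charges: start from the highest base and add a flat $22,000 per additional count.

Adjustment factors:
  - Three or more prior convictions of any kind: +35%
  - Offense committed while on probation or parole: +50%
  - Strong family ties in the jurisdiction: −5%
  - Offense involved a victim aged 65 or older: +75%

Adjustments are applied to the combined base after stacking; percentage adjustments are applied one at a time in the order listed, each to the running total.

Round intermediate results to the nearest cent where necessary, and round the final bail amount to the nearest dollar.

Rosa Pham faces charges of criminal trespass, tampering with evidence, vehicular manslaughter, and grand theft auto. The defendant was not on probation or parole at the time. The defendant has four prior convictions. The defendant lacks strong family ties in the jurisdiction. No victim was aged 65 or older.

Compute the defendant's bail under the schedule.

Base amounts from the schedule: criminal trespass $2,000; tampering with evidence $7,800; vehicular manslaughter $255,500; grand theft auto $57,500.
Stacking rule: highest base plus $22,000 per additional charge. Highest is vehicular manslaughter at $255,500; 3 additional charges → +$66,000. Combined base = $321,500.
Three or more prior convictions of any kind (+35%): $321,500 × 1.35 = $434,025.

$434,025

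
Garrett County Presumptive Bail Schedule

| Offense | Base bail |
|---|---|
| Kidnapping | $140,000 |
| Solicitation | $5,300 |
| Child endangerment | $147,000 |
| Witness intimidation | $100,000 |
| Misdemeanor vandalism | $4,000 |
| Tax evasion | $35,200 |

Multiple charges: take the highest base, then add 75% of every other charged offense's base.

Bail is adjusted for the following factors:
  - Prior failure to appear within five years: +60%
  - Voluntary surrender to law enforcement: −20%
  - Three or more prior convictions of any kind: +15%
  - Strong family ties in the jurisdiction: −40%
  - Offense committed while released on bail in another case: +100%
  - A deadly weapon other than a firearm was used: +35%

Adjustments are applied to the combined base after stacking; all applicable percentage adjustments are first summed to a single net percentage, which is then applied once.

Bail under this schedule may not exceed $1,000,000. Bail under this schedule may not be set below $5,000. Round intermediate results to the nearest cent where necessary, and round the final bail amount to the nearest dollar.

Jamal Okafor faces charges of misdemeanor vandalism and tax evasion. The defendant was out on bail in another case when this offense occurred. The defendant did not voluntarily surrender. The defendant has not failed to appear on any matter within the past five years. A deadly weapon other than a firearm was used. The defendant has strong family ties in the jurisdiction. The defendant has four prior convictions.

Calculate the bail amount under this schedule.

$80,220

Base amounts from the schedule: misdemeanor vandalism $4,000; tax evasion $35,200.
Stacking rule: highest base plus 75% of each additional charge. Highest is tax evasion at $35,200. Additional: $4,000 × 75% = $3,000. Combined base = $35,200 + $3,000 = $38,200.
Net percentage adjustment: +15% −40% +100% +35% = +110%. $38,200 × 2.1 = $80,220.
$80,220 is within the $1,000,000 maximum.
$80,220 is at or above the $5,000 minimum.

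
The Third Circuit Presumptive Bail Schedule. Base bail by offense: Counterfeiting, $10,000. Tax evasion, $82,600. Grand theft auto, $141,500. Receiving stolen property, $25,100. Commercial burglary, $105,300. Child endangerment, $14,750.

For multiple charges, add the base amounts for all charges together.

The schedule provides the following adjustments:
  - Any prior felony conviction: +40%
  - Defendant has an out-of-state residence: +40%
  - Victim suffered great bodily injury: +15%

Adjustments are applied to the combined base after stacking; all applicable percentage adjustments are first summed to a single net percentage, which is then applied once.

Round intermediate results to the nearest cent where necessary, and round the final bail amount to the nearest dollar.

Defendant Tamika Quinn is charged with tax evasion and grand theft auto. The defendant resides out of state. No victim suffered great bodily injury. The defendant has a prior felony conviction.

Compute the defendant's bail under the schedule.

$403,380

Base amounts from the schedule: tax evasion $82,600; grand theft auto $141,500.
Stacking rule: sum of all bases. $82,600 + $141,500 = $224,100.
Net percentage adjustment: +40% +40% = +80%. $224,100 × 1.8 = $403,380.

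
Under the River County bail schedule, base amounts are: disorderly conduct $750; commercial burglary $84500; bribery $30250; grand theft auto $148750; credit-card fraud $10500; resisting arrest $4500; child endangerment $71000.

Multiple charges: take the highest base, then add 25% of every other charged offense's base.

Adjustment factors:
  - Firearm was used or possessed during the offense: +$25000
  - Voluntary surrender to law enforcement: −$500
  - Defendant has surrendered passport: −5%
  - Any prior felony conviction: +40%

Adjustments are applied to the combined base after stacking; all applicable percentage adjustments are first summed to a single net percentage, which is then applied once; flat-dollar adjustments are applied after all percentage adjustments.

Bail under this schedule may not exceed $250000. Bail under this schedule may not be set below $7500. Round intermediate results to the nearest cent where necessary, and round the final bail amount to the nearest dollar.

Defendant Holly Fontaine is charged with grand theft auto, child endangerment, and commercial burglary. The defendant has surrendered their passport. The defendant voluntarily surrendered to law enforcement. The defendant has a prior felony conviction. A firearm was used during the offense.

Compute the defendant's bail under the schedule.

Base amounts from the schedule: grand theft auto $148750; child endangerment $71000; commercial burglary $84500.
Stacking rule: highest base plus 25% of each additional charge. Highest is grand theft auto at $148750. Additional: $71000 × 25% = $17750; $84500 × 25% = $21125. Combined base = $148750 + $38875 = $187625.
Net percentage adjustment: −5% +40% = +35%. $187625 × 1.35 = $253293.75.
Firearm was used or possessed during the offense (+$25000 flat): $253293.75 + $25000 = $278293.75.
Voluntary surrender to law enforcement (−$500 flat): $278293.75 − $500 = $277793.75.
Result $277793.75 exceeds the maximum of $250000; bail is capped at $250000.
$250000 is at or above the $7500 minimum.

$250000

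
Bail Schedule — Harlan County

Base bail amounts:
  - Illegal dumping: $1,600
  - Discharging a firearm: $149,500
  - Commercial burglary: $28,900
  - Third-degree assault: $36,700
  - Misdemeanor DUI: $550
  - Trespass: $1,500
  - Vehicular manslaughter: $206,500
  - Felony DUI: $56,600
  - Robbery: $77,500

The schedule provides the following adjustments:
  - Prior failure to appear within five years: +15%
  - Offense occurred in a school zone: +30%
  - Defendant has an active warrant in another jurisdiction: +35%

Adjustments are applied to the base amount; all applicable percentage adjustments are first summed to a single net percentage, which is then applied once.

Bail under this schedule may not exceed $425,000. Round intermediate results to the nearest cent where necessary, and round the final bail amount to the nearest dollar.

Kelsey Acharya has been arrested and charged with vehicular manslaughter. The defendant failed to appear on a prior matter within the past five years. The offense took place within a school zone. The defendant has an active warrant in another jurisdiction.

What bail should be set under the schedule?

Base amounts from the schedule: vehicular manslaughter $206,500.
Single charge. Combined base = $206,500.
Net percentage adjustment: +15% +30% +35% = +80%. $206,500 × 1.8 = $371,700.
$371,700 is within the $425,000 maximum.

$371,700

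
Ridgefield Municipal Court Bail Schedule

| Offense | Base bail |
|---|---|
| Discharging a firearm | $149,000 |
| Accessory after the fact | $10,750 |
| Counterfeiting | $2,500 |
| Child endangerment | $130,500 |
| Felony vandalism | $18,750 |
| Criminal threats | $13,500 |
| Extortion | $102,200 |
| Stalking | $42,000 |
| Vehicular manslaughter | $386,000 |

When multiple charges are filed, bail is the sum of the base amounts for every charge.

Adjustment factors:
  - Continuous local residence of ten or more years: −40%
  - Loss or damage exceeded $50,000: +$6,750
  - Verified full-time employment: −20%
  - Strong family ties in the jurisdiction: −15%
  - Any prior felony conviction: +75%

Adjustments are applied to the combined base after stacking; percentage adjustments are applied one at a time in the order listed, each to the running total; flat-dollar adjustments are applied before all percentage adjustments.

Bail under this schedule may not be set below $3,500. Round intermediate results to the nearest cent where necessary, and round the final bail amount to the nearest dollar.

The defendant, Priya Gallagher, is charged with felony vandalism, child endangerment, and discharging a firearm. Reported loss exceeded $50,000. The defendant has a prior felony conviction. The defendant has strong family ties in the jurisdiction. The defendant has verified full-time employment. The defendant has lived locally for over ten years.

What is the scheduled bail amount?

$217,770

Base amounts from the schedule: felony vandalism $18,750; child endangerment $130,500; discharging a firearm $149,000.
Stacking rule: sum of all bases. $18,750 + $130,500 + $149,000 = $298,250.
Loss or damage exceeded $50,000 (+$6,750 flat): $298,250 + $6,750 = $305,000.
Continuous local residence of ten or more years (−40%): $305,000 × 0.6 = $183,000.
Verified full-time employment (−20%): $183,000 × 0.8 = $146,400.
Strong family ties in the jurisdiction (−15%): $146,400 × 0.85 = $124,440.
Any prior felony conviction (+75%): $124,440 × 1.75 = $217,770.
$217,770 is at or above the $3,500 minimum.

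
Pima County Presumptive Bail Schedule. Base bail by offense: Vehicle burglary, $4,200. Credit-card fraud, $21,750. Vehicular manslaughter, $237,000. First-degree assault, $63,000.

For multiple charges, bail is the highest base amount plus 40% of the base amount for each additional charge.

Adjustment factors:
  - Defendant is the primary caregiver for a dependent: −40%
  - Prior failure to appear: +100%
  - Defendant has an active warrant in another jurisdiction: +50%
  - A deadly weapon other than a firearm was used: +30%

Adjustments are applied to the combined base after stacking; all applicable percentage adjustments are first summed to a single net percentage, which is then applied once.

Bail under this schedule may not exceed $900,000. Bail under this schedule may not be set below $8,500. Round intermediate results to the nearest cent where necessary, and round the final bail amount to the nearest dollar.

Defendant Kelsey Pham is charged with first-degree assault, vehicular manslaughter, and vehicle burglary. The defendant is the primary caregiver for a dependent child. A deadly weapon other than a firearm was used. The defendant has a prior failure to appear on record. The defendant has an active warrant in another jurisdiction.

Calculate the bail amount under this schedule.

$633,312

Base amounts from the schedule: first-degree assault $63,000; vehicular manslaughter $237,000; vehicle burglary $4,200.
Stacking rule: highest base plus 40% of each additional charge. Highest is vehicular manslaughter at $237,000. Additional: $63,000 × 40% = $25,200; $4,200 × 40% = $1,680. Combined base = $237,000 + $26,880 = $263,880.
Net percentage adjustment: −40% +100% +50% +30% = +140%. $263,880 × 2.4 = $633,312.
$633,312 is within the $900,000 maximum.
$633,312 is at or above the $8,500 minimum.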